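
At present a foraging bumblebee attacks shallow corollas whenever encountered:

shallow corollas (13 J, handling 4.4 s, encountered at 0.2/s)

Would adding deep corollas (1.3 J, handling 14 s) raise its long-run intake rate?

Current rate: (0.2×13)/(1 + 0.2×4.4) = 1.383 J/s.
Profitability of deep corollas: 1.3/14 = 0.09286 J/s.
Since 0.09286 < R, time spent handling deep corollas is better spent searching.

No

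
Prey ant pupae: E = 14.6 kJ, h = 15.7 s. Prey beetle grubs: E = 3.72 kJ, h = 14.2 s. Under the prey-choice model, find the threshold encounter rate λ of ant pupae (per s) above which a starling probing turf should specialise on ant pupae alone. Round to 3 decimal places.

At the threshold, the rate on ant pupae alone equals the profitability of beetle grubs: λ·14.6/(1 + λ·15.7) = 3.72/14.2 = 0.262.
Rearranging, λ(14.6 − 0.262×15.7) = 0.262, so λ = 0.262/10.49 = 0.02498 per s.

0.025 per s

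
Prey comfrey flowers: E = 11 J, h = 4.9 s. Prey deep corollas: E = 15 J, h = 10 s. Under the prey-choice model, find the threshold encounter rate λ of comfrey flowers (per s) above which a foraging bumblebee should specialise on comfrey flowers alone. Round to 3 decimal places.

The zero-one rule: include deep corollas iff E₂/h₂ > λE₁/(1+λh₁). Equality gives the switch point.
λE₁h₂ = E₂ + λE₂h₁ ⇒ λ = E₂/(E₁h₂ − E₂h₁) = 15/(110 − 73.5) = 0.411 per s.

0.411 per s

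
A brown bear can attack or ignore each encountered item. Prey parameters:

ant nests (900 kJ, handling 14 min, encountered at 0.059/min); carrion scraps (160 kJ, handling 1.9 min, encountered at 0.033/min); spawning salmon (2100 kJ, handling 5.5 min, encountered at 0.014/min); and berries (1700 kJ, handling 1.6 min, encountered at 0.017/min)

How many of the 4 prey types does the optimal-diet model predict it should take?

4

E/h in descending order: berries 1.06e+03, spawning salmon 382, carrion scraps 84.2, ant nests 64.3 kJ/min. The optimal diet is the largest prefix of this list for which every included type satisfies E_i/h_i > R on the types above it.
Rate on top 1: 28.13. spawning salmon: 382 > 28.13 → include.
Rate on top 2: 52.8. carrion scraps: 84.2 > 52.8 → include.
Rate on top 3: 54.49. ant nests: 64.3 > 54.49 → include.
Optimal diet: berries, spawning salmon, carrion scraps, ant nests — 4 of 4 types.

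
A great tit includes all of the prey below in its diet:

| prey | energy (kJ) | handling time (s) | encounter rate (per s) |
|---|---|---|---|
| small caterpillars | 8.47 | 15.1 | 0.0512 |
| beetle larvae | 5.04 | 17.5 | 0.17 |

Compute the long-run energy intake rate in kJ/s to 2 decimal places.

0.27 kJ/s

Energy encountered per unit search time: 0.0512×8.47 + 0.17×5.04 = 1.29 kJ/s.
Handling time per unit search time: 0.0512×15.1 + 0.17×17.5 = 3.748.
Rate = 1.29/(1 + 3.748) = 0.2718 kJ/s.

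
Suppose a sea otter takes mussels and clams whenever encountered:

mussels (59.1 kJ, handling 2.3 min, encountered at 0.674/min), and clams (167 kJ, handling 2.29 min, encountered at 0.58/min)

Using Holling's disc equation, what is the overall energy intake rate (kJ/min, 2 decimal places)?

35.24 kJ/min

Energy encountered per unit search time: 0.674×59.1 + 0.58×167 = 136.7 kJ/min.
Handling time per unit search time: 0.674×2.3 + 0.58×2.29 = 2.878.
Rate = 136.7/(1 + 2.878) = 35.24 kJ/min.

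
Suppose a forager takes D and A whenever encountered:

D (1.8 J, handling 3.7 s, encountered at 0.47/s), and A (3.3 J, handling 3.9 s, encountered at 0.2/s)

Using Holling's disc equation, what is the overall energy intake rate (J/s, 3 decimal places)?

Energy encountered per unit search time: 0.47×1.8 + 0.2×3.3 = 1.506 J/s.
Handling time per unit search time: 0.47×3.7 + 0.2×3.9 = 2.519.
Rate = 1.506/(1 + 2.519) = 0.428 J/s.

0.428 J/s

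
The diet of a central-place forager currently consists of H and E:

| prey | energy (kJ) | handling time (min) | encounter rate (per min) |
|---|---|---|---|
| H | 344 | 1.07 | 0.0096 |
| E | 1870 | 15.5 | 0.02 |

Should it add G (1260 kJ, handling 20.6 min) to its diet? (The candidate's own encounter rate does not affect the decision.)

Current rate: (0.0096×344 + 0.02×1870)/(1 + 0.0096×1.07 + 0.02×15.5) = 30.83 kJ/min.
G: E/h = 1260/20.6 = 61.17 kJ/min.
Since 61.17 > R, including G increases the long-run rate.

Yes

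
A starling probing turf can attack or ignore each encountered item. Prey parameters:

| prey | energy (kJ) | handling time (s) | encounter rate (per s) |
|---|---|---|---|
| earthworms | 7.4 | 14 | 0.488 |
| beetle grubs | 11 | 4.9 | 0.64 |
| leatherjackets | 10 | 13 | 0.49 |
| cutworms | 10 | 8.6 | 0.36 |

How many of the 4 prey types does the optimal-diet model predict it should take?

1

E/h in descending order: beetle grubs 2.24, cutworms 1.16, leatherjackets 0.769, earthworms 0.529 kJ/s. The optimal diet is the largest prefix of this list for which every included type satisfies E_i/h_i > R on the types above it.
Rate on top 1: 1.702. cutworms: 1.16 < 1.702 → exclude; stop.
Optimal diet: beetle grubs — 1 of 4 types.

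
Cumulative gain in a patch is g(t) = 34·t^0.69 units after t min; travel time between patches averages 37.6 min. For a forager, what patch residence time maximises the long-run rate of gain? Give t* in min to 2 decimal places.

83.69 min

By the marginal value theorem, leave when the instantaneous gain rate g'(t) equals the habitat-wide average g(t)/(T + t).
g'(t) = 0.69·34·t^-0.31. Setting 0.69·34·t^-0.31 = 34·t^0.69/(37.6+t) gives 0.69(37.6+t) = t, so 0.31·t = 0.69×37.6.
t* = 0.69×37.6/0.31 = 83.69 min.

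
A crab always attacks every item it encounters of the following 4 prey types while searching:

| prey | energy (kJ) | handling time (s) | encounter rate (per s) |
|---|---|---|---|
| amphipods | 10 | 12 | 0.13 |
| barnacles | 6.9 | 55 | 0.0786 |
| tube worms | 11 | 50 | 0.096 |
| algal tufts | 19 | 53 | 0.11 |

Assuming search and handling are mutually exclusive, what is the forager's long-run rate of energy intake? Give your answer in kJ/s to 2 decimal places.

Energy encountered per unit search time: 0.13×10 + 0.0786×6.9 + 0.096×11 + 0.11×19 = 4.988 kJ/s.
Handling time per unit search time: 0.13×12 + 0.0786×55 + 0.096×50 + 0.11×53 = 16.51.
Rate = 4.988/(1 + 16.51) = 0.2848 kJ/s.

0.28 kJ/s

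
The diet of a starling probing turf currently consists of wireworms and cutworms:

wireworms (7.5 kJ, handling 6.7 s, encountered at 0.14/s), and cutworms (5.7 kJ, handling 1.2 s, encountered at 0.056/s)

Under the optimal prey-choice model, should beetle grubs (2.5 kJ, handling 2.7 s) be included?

Yes

Current rate: (0.14×7.5 + 0.056×5.7)/(1 + 0.14×6.7 + 0.056×1.2) = 0.6828 kJ/s.
beetle grubs: E/h = 2.5/2.7 = 0.9259 kJ/s.
Since 0.9259 > R, including beetle grubs increases the long-run rate.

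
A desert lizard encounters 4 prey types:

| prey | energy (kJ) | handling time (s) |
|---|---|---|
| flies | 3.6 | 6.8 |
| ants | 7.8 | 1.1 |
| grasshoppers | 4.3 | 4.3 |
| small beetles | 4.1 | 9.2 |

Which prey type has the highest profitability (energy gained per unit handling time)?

Profitability E/h (kJ/s): flies = 3.6/6.8 = 0.529, ants = 7.8/1.1 = 7.09, grasshoppers = 4.3/4.3 = 1, small beetles = 4.1/9.2 = 0.446.
Ranked: ants > grasshoppers > flies > small beetles.

ants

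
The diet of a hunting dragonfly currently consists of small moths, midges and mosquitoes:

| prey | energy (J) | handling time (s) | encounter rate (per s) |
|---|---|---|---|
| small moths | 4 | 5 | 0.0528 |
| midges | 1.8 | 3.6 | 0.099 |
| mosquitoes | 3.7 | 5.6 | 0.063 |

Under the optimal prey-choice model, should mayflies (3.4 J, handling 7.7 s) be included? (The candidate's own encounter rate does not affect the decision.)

Yes

Current rate: (0.0528×4 + 0.099×1.8 + 0.063×3.7)/(1 + 0.0528×5 + 0.099×3.6 + 0.063×5.6) = 0.3155 J/s.
Profitability of mayflies: 3.4/7.7 = 0.4416 J/s.
0.4416 > 0.3155, so adding mayflies raises the average — include it.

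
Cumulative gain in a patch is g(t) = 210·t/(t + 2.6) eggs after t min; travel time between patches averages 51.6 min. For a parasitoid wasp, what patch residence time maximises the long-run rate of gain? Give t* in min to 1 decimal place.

Maximise g(t)/(T+t): set derivative to zero → g'(t)(T+t) = g(t).
g'(t) = 210·2.6/(t + 2.6)². Setting 210·2.6/(t+2.6)² = 210t/[(t+2.6)(51.6+t)] gives 2.6(51.6+t) = t(t+2.6), so t² = 2.6×51.6 = 134.2.
t* = √134.2 = 11.58 min.

11.6 min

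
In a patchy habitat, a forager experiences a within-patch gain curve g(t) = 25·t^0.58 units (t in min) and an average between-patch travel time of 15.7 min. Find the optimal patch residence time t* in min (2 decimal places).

By the marginal value theorem, leave when the instantaneous gain rate g'(t) equals the habitat-wide average g(t)/(T + t).
g'(t) = 0.58·25·t^-0.42. Setting 0.58·25·t^-0.42 = 25·t^0.58/(15.7+t) gives 0.58(15.7+t) = t, so 0.42·t = 0.58×15.7.
t* = 0.58×15.7/0.42 = 21.68 min.

21.68 min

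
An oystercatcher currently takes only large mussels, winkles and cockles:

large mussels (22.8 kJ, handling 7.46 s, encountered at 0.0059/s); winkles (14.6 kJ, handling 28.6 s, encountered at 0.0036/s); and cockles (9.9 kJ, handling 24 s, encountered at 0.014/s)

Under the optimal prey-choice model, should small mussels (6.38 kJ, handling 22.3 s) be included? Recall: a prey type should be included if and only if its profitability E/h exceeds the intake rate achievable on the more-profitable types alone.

Yes

On large mussels, winkles and cockles alone, R = ΣλE/(1+Σλh) = 0.3257/1.483 = 0.2196 kJ/s.
small mussels: E/h = 6.38/22.3 = 0.2861 kJ/s.
Since 0.2861 > R, including small mussels increases the long-run rate.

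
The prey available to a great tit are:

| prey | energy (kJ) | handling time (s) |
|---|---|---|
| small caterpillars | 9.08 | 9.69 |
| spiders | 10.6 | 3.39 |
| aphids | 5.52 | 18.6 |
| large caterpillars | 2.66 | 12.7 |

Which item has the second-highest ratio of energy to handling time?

Profitability E/h (kJ/s): small caterpillars = 9.08/9.69 = 0.937, spiders = 10.6/3.39 = 3.13, aphids = 5.52/18.6 = 0.297, large caterpillars = 2.66/12.7 = 0.209.
Ranked: spiders > small caterpillars > aphids > large caterpillars.

small caterpillars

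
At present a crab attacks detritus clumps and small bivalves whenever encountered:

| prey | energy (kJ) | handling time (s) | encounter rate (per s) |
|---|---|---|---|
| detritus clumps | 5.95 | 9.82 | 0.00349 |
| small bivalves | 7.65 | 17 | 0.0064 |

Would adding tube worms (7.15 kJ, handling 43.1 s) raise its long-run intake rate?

Yes

Intake rate on the current diet: R = (0.00349×5.95 + 0.0064×7.65) / (1 + 0.00349×9.82 + 0.0064×17) = 0.06973/1.143 = 0.061 kJ/s.
Profitability of tube worms: 7.15/43.1 = 0.1659 kJ/s.
0.1659 > 0.061, so adding tube worms raises the average — include it.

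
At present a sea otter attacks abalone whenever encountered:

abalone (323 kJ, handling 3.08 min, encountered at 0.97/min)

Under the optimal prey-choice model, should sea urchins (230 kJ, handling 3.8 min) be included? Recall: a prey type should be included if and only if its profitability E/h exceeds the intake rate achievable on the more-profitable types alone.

No

Intake rate on the current diet: R = (0.97×323) / (1 + 0.97×3.08) = 313.3/3.988 = 78.57 kJ/min.
sea urchins: E/h = 230/3.8 = 60.53 kJ/min.
Since 60.53 < R, time spent handling sea urchins is better spent searching.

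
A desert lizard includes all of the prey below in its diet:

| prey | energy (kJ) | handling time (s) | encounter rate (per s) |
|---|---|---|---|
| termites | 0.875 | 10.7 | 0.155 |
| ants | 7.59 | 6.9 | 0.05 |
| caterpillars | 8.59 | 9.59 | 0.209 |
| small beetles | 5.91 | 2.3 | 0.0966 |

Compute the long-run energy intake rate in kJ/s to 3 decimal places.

0.551 kJ/s

R = Σλ_iE_i / (1 + Σλ_ih_i)
Numerator: 0.155×0.875 + 0.05×7.59 + 0.209×8.59 + 0.0966×5.91 = 2.881
Denominator: 1 + 0.155×10.7 + 0.05×6.9 + 0.209×9.59 + 0.0966×2.3 = 5.23
R = 2.881/5.23 = 0.5509 kJ/s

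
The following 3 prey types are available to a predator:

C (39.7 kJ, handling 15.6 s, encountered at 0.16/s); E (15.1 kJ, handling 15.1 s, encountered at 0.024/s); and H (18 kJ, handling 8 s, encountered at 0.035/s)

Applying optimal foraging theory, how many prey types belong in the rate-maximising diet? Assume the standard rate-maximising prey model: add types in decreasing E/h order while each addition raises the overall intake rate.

Rank by E/h (kJ/s): C 2.54, H 2.25, E 1. Include each in turn until the next type's E/h falls below the running intake rate.
Rate on top 1: 1.817. H: 2.25 > 1.817 → include.
Rate on top 2: 1.849. E: 1 < 1.849 → exclude; stop.
Optimal diet: C, H — 2 of 3 types.

2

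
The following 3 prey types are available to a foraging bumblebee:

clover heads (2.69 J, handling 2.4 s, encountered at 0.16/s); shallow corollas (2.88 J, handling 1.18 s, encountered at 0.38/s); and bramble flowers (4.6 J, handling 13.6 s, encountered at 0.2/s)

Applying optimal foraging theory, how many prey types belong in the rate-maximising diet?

E/h in descending order: shallow corollas 2.44, clover heads 1.12, bramble flowers 0.338 J/s. The optimal diet is the largest prefix of this list for which every included type satisfies E_i/h_i > R on the types above it.
Rate on top 1: 0.7556. clover heads: 1.12 > 0.7556 → include.
Rate on top 2: 0.8321. bramble flowers: 0.338 < 0.8321 → exclude; stop.
Optimal diet: shallow corollas, clover heads — 2 of 3 types.

2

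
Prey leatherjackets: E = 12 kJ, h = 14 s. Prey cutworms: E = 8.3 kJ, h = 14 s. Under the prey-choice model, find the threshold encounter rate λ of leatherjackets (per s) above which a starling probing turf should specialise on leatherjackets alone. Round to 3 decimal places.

0.160 per s

Drop cutworms once their profitability E₂/h₂ falls below the rate achievable on leatherjackets alone: E₂/h₂ = λE₁/(1 + λh₁).
Solve for λ: λE₁h₂ = E₂(1 + λh₁) → λ(E₁h₂ − E₂h₁) = E₂ → λ = E₂/(E₁h₂ − E₂h₁).
λ = 8.3/(12×14 − 8.3×14) = 8.3/51.8 = 0.1602 per s.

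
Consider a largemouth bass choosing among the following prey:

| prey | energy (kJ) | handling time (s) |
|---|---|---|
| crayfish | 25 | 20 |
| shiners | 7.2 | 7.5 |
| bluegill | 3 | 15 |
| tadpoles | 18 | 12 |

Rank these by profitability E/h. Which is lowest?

Profitability E/h (kJ/s): crayfish = 25/20 = 1.25, shiners = 7.2/7.5 = 0.96, bluegill = 3/15 = 0.2, tadpoles = 18/12 = 1.5.
Ranked: tadpoles > crayfish > shiners > bluegill.

bluegill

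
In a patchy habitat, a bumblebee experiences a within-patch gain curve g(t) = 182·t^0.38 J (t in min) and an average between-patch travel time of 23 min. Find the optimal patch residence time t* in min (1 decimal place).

Maximise g(t)/(T+t): set derivative to zero → g'(t)(T+t) = g(t).
g'(t) = 0.38·182·t^-0.62. Setting 0.38·182·t^-0.62 = 182·t^0.38/(23+t) gives 0.38(23+t) = t, so 0.62·t = 0.38×23.
t* = 0.38×23/0.62 = 14.1 min.

14.1 min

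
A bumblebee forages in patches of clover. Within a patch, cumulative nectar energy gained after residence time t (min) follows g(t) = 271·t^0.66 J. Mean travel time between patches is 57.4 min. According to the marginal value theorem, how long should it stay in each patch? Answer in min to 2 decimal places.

111.42 min

Optimal t* satisfies g'(t*) = g(t*)/(T + t*).
g'(t) = 0.66·271·t^-0.34. Setting 0.66·271·t^-0.34 = 271·t^0.66/(57.4+t) gives 0.66(57.4+t) = t, so 0.34·t = 0.66×57.4.
t* = 0.66×57.4/0.34 = 111.4 min.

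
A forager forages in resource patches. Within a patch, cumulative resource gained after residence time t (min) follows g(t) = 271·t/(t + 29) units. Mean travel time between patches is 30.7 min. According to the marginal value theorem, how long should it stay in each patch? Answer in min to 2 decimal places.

29.84 min

By the marginal value theorem, leave when the instantaneous gain rate g'(t) equals the habitat-wide average g(t)/(T + t).
g'(t) = 271·29/(t + 29)². Setting 271·29/(t+29)² = 271t/[(t+29)(30.7+t)] gives 29(30.7+t) = t(t+29), so t² = 29×30.7 = 890.3.
t* = √890.3 = 29.84 min.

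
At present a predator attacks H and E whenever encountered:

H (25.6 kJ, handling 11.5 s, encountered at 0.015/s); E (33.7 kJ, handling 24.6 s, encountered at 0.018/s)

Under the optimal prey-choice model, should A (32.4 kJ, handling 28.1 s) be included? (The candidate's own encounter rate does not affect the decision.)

Intake rate on the current diet: R = (0.015×25.6 + 0.018×33.7) / (1 + 0.015×11.5 + 0.018×24.6) = 0.9906/1.615 = 0.6133 kJ/s.
Profitability of A: 32.4/28.1 = 1.153 kJ/s.
1.153 > 0.6133, so adding A raises the average — include it.

Yes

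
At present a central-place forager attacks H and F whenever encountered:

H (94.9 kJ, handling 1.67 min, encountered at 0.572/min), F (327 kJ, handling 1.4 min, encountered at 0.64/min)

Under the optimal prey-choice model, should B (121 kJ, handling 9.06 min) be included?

No

On H and F alone, R = ΣλE/(1+Σλh) = 263.6/2.851 = 92.44 kJ/min.
Profitability of B: 121/9.06 = 13.36 kJ/min.
Since 13.36 < R, time spent handling B is better spent searching.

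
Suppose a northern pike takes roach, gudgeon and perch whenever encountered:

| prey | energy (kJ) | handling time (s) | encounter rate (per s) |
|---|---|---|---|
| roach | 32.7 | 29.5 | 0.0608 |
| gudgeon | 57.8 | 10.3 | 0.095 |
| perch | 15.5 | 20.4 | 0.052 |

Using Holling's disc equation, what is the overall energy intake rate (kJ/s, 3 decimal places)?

1.714 kJ/s

R = Σλ_iE_i / (1 + Σλ_ih_i)
Numerator: 0.0608×32.7 + 0.095×57.8 + 0.052×15.5 = 8.285
Denominator: 1 + 0.0608×29.5 + 0.095×10.3 + 0.052×20.4 = 4.833
R = 8.285/4.833 = 1.714 kJ/s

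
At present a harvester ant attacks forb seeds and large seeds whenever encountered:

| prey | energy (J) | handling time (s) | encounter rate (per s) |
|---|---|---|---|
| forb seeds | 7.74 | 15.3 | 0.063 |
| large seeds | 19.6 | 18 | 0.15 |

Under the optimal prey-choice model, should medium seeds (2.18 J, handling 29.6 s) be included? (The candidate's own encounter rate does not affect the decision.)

No

On forb seeds and large seeds alone, R = ΣλE/(1+Σλh) = 3.428/4.664 = 0.7349 J/s.
Profitability of medium seeds: 2.18/29.6 = 0.07365 J/s.
0.07365 < 0.7349, so adding medium seeds would lower the average — exclude it.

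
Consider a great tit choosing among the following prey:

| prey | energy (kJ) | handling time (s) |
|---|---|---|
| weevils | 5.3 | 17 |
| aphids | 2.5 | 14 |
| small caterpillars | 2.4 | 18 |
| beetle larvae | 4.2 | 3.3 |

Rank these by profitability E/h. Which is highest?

Profitability E/h (kJ/s): weevils = 5.3/17 = 0.312, aphids = 2.5/14 = 0.179, small caterpillars = 2.4/18 = 0.133, beetle larvae = 4.2/3.3 = 1.27.
Ranked: beetle larvae > weevils > aphids > small caterpillars.

beetle larvae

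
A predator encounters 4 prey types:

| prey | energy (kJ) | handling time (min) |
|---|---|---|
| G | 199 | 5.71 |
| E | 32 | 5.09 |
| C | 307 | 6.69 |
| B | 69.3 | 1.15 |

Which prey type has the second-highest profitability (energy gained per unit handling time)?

Profitability E/h (kJ/min): G = 199/5.71 = 34.9, E = 32/5.09 = 6.29, C = 307/6.69 = 45.9, B = 69.3/1.15 = 60.3.
Ranked: B > C > G > E.

C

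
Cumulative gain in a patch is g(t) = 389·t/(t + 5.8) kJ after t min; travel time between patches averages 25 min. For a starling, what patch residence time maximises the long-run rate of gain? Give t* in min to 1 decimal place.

12.0 min

By the marginal value theorem, leave when the instantaneous gain rate g'(t) equals the habitat-wide average g(t)/(T + t).
g'(t) = 389·5.8/(t + 5.8)². Setting 389·5.8/(t+5.8)² = 389t/[(t+5.8)(25+t)] gives 5.8(25+t) = t(t+5.8), so t² = 5.8×25 = 145.
t* = √145 = 12.04 min.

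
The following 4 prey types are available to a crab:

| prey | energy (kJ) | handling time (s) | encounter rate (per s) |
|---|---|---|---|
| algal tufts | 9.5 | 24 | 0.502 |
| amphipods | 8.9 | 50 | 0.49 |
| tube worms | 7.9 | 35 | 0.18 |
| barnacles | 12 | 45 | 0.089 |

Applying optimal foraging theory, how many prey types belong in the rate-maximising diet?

1

Profitabilities (E/h, kJ/s): algal tufts 0.396, barnacles 0.267, tube worms 0.226, amphipods 0.178. Add prey in this order while the next type's profitability exceeds the intake rate on those already taken.
Rate on top 1: 0.3655. barnacles: 0.267 < 0.3655 → exclude; stop.
Optimal diet: algal tufts — 1 of 4 types.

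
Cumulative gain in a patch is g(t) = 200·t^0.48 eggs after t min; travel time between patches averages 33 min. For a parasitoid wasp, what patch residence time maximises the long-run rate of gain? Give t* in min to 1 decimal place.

Maximise g(t)/(T+t): set derivative to zero → g'(t)(T+t) = g(t).
g'(t) = 0.48·200·t^-0.52. Setting 0.48·200·t^-0.52 = 200·t^0.48/(33+t) gives 0.48(33+t) = t, so 0.52·t = 0.48×33.
t* = 0.48×33/0.52 = 30.46 min.

30.5 min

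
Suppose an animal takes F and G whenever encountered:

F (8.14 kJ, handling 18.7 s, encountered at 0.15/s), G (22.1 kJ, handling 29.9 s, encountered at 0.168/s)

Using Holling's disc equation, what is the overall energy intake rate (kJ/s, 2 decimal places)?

0.56 kJ/s

Energy encountered per unit search time: 0.15×8.14 + 0.168×22.1 = 4.934 kJ/s.
Handling time per unit search time: 0.15×18.7 + 0.168×29.9 = 7.828.
Rate = 4.934/(1 + 7.828) = 0.5589 kJ/s.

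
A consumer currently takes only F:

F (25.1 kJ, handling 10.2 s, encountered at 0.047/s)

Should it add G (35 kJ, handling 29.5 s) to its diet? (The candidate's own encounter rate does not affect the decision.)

Yes

Current rate: (0.047×25.1)/(1 + 0.047×10.2) = 0.7974 kJ/s.
Profitability of G: 35/29.5 = 1.186 kJ/s.
Since 1.186 > R, including G increases the long-run rate.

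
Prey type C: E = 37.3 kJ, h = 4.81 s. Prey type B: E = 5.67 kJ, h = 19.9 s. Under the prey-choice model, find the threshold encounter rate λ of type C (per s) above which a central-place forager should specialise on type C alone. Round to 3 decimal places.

0.008 per s

Drop type B once their profitability E₂/h₂ falls below the rate achievable on type C alone: E₂/h₂ = λE₁/(1 + λh₁).
Solve for λ: λE₁h₂ = E₂(1 + λh₁) → λ(E₁h₂ − E₂h₁) = E₂ → λ = E₂/(E₁h₂ − E₂h₁).
λ = 5.67/(37.3×19.9 − 5.67×4.81) = 5.67/715 = 0.00793 per s.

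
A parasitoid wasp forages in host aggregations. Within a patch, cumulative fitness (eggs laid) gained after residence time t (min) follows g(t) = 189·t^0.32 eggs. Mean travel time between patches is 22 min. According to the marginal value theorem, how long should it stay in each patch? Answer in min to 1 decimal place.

10.4 min

Optimal t* satisfies g'(t*) = g(t*)/(T + t*).
g'(t) = 0.32·189·t^-0.68. Setting 0.32·189·t^-0.68 = 189·t^0.32/(22+t) gives 0.32(22+t) = t, so 0.68·t = 0.32×22.
t* = 0.32×22/0.68 = 10.35 min.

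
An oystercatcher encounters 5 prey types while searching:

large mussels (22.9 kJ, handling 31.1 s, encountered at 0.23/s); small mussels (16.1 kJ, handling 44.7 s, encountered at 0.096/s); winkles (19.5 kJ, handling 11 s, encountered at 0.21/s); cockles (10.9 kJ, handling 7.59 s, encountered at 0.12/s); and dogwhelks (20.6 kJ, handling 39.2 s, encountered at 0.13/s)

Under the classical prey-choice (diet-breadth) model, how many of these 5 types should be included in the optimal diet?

Profitabilities (E/h, kJ/s): winkles 1.77, cockles 1.44, large mussels 0.736, dogwhelks 0.526, small mussels 0.36. Add prey in this order while the next type's profitability exceeds the intake rate on those already taken.
Rate on top 1: 1.237. cockles: 1.44 > 1.237 → include.
Rate on top 2: 1.28. large mussels: 0.736 < 1.28 → exclude; stop.
Optimal diet: winkles, cockles — 2 of 5 types.

2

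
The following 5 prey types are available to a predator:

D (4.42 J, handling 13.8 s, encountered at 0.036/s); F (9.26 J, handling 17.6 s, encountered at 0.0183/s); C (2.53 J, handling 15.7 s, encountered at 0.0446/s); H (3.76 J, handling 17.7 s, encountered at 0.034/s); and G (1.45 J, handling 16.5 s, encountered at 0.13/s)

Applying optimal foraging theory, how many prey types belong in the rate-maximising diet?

E/h in descending order: F 0.526, D 0.32, H 0.212, C 0.161, G 0.0879 J/s. The optimal diet is the largest prefix of this list for which every included type satisfies E_i/h_i > R on the types above it.
Rate on top 1: 0.1282. D: 0.32 > 0.1282 → include.
Rate on top 2: 0.1806. H: 0.212 > 0.1806 → include.
Rate on top 3: 0.1885. C: 0.161 < 0.1885 → exclude; stop.
Optimal diet: F, D, H — 3 of 5 types.

3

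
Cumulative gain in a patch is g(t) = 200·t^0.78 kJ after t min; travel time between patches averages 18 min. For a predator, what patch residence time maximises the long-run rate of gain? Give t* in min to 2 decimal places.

Maximise g(t)/(T+t): set derivative to zero → g'(t)(T+t) = g(t).
g'(t) = 0.78·200·t^-0.22. Setting 0.78·200·t^-0.22 = 200·t^0.78/(18+t) gives 0.78(18+t) = t, so 0.22·t = 0.78×18.
t* = 0.78×18/0.22 = 63.82 min.

63.82 min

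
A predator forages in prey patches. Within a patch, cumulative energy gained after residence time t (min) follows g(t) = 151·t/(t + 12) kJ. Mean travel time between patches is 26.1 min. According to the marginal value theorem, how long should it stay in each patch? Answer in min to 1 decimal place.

Maximise g(t)/(T+t): set derivative to zero → g'(t)(T+t) = g(t).
g'(t) = 151·12/(t + 12)². Setting 151·12/(t+12)² = 151t/[(t+12)(26.1+t)] gives 12(26.1+t) = t(t+12), so t² = 12×26.1 = 313.2.
t* = √313.2 = 17.7 min.

17.7 min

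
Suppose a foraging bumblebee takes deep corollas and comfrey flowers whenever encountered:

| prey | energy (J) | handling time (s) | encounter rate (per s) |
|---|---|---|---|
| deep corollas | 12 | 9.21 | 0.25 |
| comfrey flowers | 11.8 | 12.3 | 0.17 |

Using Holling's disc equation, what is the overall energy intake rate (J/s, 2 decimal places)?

0.93 J/s

R = Σλ_iE_i / (1 + Σλ_ih_i)
Numerator: 0.25×12 + 0.17×11.8 = 5.006
Denominator: 1 + 0.25×9.21 + 0.17×12.3 = 5.394
R = 5.006/5.394 = 0.9282 J/s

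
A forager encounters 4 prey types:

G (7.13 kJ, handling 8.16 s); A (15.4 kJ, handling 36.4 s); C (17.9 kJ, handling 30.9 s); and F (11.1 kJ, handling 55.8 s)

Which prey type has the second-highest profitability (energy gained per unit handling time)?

C

Profitability E/h (kJ/s): G = 7.13/8.16 = 0.874, A = 15.4/36.4 = 0.423, C = 17.9/30.9 = 0.579, F = 11.1/55.8 = 0.199.
Ranked: G > C > A > F.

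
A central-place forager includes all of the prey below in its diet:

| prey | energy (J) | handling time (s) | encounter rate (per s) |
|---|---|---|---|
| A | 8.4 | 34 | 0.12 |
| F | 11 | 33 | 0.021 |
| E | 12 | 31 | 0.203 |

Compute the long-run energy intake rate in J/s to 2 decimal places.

0.30 J/s

R = Σλ_iE_i / (1 + Σλ_ih_i)
Numerator: 0.12×8.4 + 0.021×11 + 0.203×12 = 3.675
Denominator: 1 + 0.12×34 + 0.021×33 + 0.203×31 = 12.07
R = 3.675/12.07 = 0.3046 J/s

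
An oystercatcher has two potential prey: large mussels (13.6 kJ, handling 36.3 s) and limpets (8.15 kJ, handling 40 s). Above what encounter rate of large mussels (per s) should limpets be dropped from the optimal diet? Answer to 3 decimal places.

0.033 per s

At the threshold, the rate on large mussels alone equals the profitability of limpets: λ·13.6/(1 + λ·36.3) = 8.15/40 = 0.2038.
Rearranging, λ(13.6 − 0.2038×36.3) = 0.2038, so λ = 0.2038/6.204 = 0.03284 per s.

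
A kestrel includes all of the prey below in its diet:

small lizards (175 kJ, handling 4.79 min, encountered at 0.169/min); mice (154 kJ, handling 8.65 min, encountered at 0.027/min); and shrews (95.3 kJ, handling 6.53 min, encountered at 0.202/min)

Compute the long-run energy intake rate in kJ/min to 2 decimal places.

15.76 kJ/min

R = (0.169×175 + 0.027×154 + 0.202×95.3) / (1 + 0.169×4.79 + 0.027×8.65 + 0.202×6.53) = 52.98/3.362 = 15.76 kJ/min.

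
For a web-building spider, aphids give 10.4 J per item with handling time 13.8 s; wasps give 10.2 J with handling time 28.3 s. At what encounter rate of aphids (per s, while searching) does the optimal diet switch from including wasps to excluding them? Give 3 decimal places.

Drop wasps once their profitability E₂/h₂ falls below the rate achievable on aphids alone: E₂/h₂ = λE₁/(1 + λh₁).
Solve for λ: λE₁h₂ = E₂(1 + λh₁) → λ(E₁h₂ − E₂h₁) = E₂ → λ = E₂/(E₁h₂ − E₂h₁).
λ = 10.2/(10.4×28.3 − 10.2×13.8) = 10.2/153.6 = 0.06642 per s.

0.066 per s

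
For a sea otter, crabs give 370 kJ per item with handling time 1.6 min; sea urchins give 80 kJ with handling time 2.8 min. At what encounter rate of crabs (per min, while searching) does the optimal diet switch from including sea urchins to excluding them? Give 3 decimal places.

At the threshold, the rate on crabs alone equals the profitability of sea urchins: λ·370/(1 + λ·1.6) = 80/2.8 = 28.57.
Rearranging, λ(370 − 28.57×1.6) = 28.57, so λ = 28.57/324.3 = 0.08811 per min.

0.088 per min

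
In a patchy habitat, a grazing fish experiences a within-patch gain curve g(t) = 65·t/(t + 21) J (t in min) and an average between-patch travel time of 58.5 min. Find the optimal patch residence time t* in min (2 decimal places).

Maximise g(t)/(T+t): set derivative to zero → g'(t)(T+t) = g(t).
g'(t) = 65·21/(t + 21)². Setting 65·21/(t+21)² = 65t/[(t+21)(58.5+t)] gives 21(58.5+t) = t(t+21), so t² = 21×58.5 = 1228.
t* = √1228 = 35.05 min.

35.05 min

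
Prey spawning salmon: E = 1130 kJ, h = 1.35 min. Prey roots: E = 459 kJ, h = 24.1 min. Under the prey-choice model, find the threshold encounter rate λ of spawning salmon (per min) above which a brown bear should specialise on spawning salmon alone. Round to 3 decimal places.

Drop roots once their profitability E₂/h₂ falls below the rate achievable on spawning salmon alone: E₂/h₂ = λE₁/(1 + λh₁).
Solve for λ: λE₁h₂ = E₂(1 + λh₁) → λ(E₁h₂ − E₂h₁) = E₂ → λ = E₂/(E₁h₂ − E₂h₁).
λ = 459/(1130×24.1 − 459×1.35) = 459/2.661e+04 = 0.01725 per min.

0.017 per min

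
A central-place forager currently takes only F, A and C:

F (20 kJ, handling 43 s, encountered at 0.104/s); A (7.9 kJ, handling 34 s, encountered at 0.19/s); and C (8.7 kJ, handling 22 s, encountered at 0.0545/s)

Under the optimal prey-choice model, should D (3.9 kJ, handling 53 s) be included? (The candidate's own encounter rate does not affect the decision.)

Current rate: (0.104×20 + 0.19×7.9 + 0.0545×8.7)/(1 + 0.104×43 + 0.19×34 + 0.0545×22) = 0.3088 kJ/s.
Profitability of D: 3.9/53 = 0.07358 kJ/s.
0.07358 < 0.3088, so adding D would lower the average — exclude it.

No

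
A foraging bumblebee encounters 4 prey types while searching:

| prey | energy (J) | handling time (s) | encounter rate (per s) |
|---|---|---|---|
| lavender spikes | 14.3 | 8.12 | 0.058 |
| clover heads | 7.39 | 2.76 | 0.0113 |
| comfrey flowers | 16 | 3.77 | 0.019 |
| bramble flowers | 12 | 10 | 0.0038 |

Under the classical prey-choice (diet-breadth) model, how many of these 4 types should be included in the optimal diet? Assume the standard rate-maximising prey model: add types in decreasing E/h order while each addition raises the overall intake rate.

Rank by E/h (J/s): comfrey flowers 4.24, clover heads 2.68, lavender spikes 1.76, bramble flowers 1.2. Include each in turn until the next type's E/h falls below the running intake rate.
Rate on top 1: 0.2837. clover heads: 2.68 > 0.2837 → include.
Rate on top 2: 0.3514. lavender spikes: 1.76 > 0.3514 → include.
Rate on top 3: 0.7732. bramble flowers: 1.2 > 0.7732 → include.
Optimal diet: comfrey flowers, clover heads, lavender spikes, bramble flowers — 4 of 4 types.

4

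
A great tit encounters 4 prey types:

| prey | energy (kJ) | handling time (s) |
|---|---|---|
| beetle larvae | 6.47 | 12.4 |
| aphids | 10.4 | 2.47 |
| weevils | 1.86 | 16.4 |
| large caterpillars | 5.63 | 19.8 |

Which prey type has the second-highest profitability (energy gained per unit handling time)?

Profitability E/h (kJ/s): beetle larvae = 6.47/12.4 = 0.522, aphids = 10.4/2.47 = 4.21, weevils = 1.86/16.4 = 0.113, large caterpillars = 5.63/19.8 = 0.284.
Ranked: aphids > beetle larvae > large caterpillars > weevils.

beetle larvae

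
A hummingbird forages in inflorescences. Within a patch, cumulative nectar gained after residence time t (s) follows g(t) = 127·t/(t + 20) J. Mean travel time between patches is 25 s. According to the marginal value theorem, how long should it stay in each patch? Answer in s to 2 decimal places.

Optimal t* satisfies g'(t*) = g(t*)/(T + t*).
g'(t) = 127·20/(t + 20)². Setting 127·20/(t+20)² = 127t/[(t+20)(25+t)] gives 20(25+t) = t(t+20), so t² = 20×25 = 500.
t* = √500 = 22.36 s.

22.36 s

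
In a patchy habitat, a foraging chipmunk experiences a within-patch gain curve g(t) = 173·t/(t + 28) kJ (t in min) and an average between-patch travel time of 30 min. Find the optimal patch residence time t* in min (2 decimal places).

28.98 min

Maximise g(t)/(T+t): set derivative to zero → g'(t)(T+t) = g(t).
g'(t) = 173·28/(t + 28)². Setting 173·28/(t+28)² = 173t/[(t+28)(30+t)] gives 28(30+t) = t(t+28), so t² = 28×30 = 840.
t* = √840 = 28.98 min.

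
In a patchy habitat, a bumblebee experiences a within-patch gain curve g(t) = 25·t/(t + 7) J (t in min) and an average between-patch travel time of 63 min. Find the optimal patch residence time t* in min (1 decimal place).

Optimal t* satisfies g'(t*) = g(t*)/(T + t*).
g'(t) = 25·7/(t + 7)². Setting 25·7/(t+7)² = 25t/[(t+7)(63+t)] gives 7(63+t) = t(t+7), so t² = 7×63 = 441.
t* = √441 = 21 min.

21.0 min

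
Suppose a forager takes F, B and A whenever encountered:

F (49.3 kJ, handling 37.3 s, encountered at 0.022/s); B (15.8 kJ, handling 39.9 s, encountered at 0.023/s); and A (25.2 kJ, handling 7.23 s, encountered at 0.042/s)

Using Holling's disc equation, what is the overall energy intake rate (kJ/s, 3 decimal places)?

R = Σλ_iE_i / (1 + Σλ_ih_i)
Numerator: 0.022×49.3 + 0.023×15.8 + 0.042×25.2 = 2.506
Denominator: 1 + 0.022×37.3 + 0.023×39.9 + 0.042×7.23 = 3.042
R = 2.506/3.042 = 0.8239 kJ/s

0.824 kJ/s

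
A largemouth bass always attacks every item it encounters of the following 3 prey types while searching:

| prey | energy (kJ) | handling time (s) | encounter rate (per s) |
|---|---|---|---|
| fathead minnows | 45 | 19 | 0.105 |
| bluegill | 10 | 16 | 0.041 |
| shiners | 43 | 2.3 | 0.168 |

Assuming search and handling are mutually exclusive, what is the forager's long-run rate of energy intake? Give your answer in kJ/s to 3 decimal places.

R = Σλ_iE_i / (1 + Σλ_ih_i)
Numerator: 0.105×45 + 0.041×10 + 0.168×43 = 12.36
Denominator: 1 + 0.105×19 + 0.041×16 + 0.168×2.3 = 4.037
R = 12.36/4.037 = 3.061 kJ/s

3.061 kJ/s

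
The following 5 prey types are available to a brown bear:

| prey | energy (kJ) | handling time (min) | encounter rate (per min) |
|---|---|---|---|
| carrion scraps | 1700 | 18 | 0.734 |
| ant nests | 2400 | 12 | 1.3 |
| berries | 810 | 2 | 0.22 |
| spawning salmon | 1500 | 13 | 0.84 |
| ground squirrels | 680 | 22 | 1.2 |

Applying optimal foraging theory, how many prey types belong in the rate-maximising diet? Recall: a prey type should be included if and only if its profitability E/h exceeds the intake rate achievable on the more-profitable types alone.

2

Profitabilities (E/h, kJ/min): berries 405, ant nests 200, spawning salmon 115, carrion scraps 94.4, ground squirrels 30.9. Add prey in this order while the next type's profitability exceeds the intake rate on those already taken.
Rate on top 1: 123.8. ant nests: 200 > 123.8 → include.
Rate on top 2: 193.6. spawning salmon: 115 < 193.6 → exclude; stop.
Optimal diet: berries, ant nests — 2 of 5 types.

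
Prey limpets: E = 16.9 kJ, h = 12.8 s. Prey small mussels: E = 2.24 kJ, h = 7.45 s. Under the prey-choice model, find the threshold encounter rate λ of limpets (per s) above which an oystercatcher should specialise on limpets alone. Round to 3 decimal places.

Drop small mussels once their profitability E₂/h₂ falls below the rate achievable on limpets alone: E₂/h₂ = λE₁/(1 + λh₁).
Solve for λ: λE₁h₂ = E₂(1 + λh₁) → λ(E₁h₂ − E₂h₁) = E₂ → λ = E₂/(E₁h₂ − E₂h₁).
λ = 2.24/(16.9×7.45 − 2.24×12.8) = 2.24/97.23 = 0.02304 per s.

0.023 per s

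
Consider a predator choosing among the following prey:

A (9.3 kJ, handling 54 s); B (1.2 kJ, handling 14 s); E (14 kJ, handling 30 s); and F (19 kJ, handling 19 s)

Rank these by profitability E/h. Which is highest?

F

Profitability E/h (kJ/s): A = 9.3/54 = 0.172, B = 1.2/14 = 0.0857, E = 14/30 = 0.467, F = 19/19 = 1.
Ranked: F > E > A > B.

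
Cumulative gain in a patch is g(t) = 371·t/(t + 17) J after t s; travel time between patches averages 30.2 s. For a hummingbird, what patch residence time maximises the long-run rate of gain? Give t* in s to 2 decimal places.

By the marginal value theorem, leave when the instantaneous gain rate g'(t) equals the habitat-wide average g(t)/(T + t).
g'(t) = 371·17/(t + 17)². Setting 371·17/(t+17)² = 371t/[(t+17)(30.2+t)] gives 17(30.2+t) = t(t+17), so t² = 17×30.2 = 513.4.
t* = √513.4 = 22.66 s.

22.66 s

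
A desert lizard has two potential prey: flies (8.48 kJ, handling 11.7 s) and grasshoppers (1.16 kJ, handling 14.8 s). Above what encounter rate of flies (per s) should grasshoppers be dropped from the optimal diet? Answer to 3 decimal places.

0.010 per s

The zero-one rule: include grasshoppers iff E₂/h₂ > λE₁/(1+λh₁). Equality gives the switch point.
λE₁h₂ = E₂ + λE₂h₁ ⇒ λ = E₂/(E₁h₂ − E₂h₁) = 1.16/(125.5 − 13.57) = 0.01036 per s.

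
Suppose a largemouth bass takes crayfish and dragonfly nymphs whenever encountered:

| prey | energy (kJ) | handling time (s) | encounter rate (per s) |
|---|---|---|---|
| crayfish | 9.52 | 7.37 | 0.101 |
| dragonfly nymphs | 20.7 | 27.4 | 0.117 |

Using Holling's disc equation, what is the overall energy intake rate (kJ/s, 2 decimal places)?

0.68 kJ/s

R = (0.101×9.52 + 0.117×20.7) / (1 + 0.101×7.37 + 0.117×27.4) = 3.383/4.95 = 0.6835 kJ/s.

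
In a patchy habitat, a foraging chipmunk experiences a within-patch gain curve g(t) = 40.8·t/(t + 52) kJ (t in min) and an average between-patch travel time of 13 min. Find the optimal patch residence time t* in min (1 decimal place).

26.0 min

Maximise g(t)/(T+t): set derivative to zero → g'(t)(T+t) = g(t).
g'(t) = 40.8·52/(t + 52)². Setting 40.8·52/(t+52)² = 40.8t/[(t+52)(13+t)] gives 52(13+t) = t(t+52), so t² = 52×13 = 676.
t* = √676 = 26 min.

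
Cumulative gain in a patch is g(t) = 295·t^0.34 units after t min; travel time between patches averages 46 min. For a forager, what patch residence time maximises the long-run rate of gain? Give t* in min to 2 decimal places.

23.70 min

By the marginal value theorem, leave when the instantaneous gain rate g'(t) equals the habitat-wide average g(t)/(T + t).
g'(t) = 0.34·295·t^-0.66. Setting 0.34·295·t^-0.66 = 295·t^0.34/(46+t) gives 0.34(46+t) = t, so 0.66·t = 0.34×46.
t* = 0.34×46/0.66 = 23.7 min.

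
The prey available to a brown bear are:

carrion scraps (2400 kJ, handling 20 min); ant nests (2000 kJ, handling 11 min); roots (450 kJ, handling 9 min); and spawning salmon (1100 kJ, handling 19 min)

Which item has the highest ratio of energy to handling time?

Profitability E/h (kJ/min): carrion scraps = 2400/20 = 120, ant nests = 2000/11 = 182, roots = 450/9 = 50, spawning salmon = 1100/19 = 57.9.
Ranked: ant nests > carrion scraps > spawning salmon > roots.

ant nests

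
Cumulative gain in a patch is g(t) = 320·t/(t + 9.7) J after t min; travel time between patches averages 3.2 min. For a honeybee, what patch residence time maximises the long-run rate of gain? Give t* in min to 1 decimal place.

5.6 min

Optimal t* satisfies g'(t*) = g(t*)/(T + t*).
g'(t) = 320·9.7/(t + 9.7)². Setting 320·9.7/(t+9.7)² = 320t/[(t+9.7)(3.2+t)] gives 9.7(3.2+t) = t(t+9.7), so t² = 9.7×3.2 = 31.04.
t* = √31.04 = 5.571 min.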